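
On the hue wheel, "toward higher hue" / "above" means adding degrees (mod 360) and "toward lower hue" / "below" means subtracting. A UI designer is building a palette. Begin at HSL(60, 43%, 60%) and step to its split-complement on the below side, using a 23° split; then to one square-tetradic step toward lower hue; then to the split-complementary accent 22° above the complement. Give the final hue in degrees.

329°

60 + 157 = 217°   (split-comp 23° ↓)
217 − 90 = 127°   (square ↓)
127 + 202 = 329°   (split-comp 22° ↑)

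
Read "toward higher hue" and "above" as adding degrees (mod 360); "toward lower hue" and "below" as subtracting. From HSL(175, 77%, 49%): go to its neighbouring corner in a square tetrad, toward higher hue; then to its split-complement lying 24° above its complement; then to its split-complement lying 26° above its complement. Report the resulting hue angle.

square ↑ +90°: 175 + 90 = 265°
split-comp 24° ↑ +204°: 265 + 204 = 469 → 469 − 360 = 109°
split-comp 26° ↑ +206°: 109 + 206 = 315°

315°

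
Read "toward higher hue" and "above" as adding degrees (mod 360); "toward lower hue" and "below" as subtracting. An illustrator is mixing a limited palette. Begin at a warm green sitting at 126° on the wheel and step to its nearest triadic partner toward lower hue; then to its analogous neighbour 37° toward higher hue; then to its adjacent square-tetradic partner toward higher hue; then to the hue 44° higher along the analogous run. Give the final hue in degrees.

177°

−120° (triadic ↓): 126 − 120 = 6°
+37° (analog 37° ↑): 6 + 37 = 43°
+90° (square ↑): 43 + 90 = 133°
+44° (analog 44° ↑): 133 + 44 = 177°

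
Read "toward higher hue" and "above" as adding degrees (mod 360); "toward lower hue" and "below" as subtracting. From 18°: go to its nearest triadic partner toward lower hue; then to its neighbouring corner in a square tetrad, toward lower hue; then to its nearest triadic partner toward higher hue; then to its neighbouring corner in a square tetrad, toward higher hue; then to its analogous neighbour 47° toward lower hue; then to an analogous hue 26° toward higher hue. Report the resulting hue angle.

357°

triadic ↓ −120°: 18 − 120 = -102 → -102 + 360 = 258°
square ↓ −90°: 258 − 90 = 168°
triadic ↑ +120°: 168 + 120 = 288°
square ↑ +90°: 288 + 90 = 378 → 378 − 360 = 18°
analog 47° ↓ −47°: 18 − 47 = -29 → -29 + 360 = 331°
analog 26° ↑ +26°: 331 + 26 = 357°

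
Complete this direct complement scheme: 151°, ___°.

331°

The complement sits 180° across the wheel.
The full set through 151° is {151°, 331°}.
Given {151°}, the missing hue is 331°.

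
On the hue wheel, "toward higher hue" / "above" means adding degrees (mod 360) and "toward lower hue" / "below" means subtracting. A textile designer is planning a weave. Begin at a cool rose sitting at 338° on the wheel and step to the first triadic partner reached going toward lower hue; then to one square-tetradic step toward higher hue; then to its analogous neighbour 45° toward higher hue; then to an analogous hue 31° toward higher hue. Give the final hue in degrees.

24°

338 − 120 = 218°   (triadic ↓)
218 + 90 = 308°   (square ↑)
308 + 45 = 353°   (analog 45° ↑)
353 + 31 = 384 → 384 − 360 = 24°   (analog 31° ↑)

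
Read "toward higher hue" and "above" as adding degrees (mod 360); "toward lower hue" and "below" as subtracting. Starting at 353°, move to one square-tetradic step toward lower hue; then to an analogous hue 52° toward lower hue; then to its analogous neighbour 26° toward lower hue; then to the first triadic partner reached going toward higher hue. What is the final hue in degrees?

square ↓ −90°: 353 − 90 = 263°
analog 52° ↓ −52°: 263 − 52 = 211°
analog 26° ↓ −26°: 211 − 26 = 185°
triadic ↑ +120°: 185 + 120 = 305°

305°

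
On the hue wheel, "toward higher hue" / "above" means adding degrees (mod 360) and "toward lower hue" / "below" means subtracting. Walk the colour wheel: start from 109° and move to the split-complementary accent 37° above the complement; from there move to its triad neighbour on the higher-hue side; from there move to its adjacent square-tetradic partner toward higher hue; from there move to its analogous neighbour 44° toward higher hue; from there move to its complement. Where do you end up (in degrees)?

40°

109 + 217 = 326°   (split-comp 37° ↑)
326 + 120 = 446 → 446 − 360 = 86°   (triadic ↑)
86 + 90 = 176°   (square ↑)
176 + 44 = 220°   (analog 44° ↑)
220 + 180 = 400 → 400 − 360 = 40°   (complement)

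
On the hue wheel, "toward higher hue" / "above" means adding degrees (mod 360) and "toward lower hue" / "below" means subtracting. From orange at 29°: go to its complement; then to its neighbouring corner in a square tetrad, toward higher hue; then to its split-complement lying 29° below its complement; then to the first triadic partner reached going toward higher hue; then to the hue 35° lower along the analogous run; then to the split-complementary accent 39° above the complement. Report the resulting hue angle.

complement +180°: 29 + 180 = 209°
square ↑ +90°: 209 + 90 = 299°
split-comp 29° ↓ +151°: 299 + 151 = 450 → 450 − 360 = 90°
triadic ↑ +120°: 90 + 120 = 210°
analog 35° ↓ −35°: 210 − 35 = 175°
split-comp 39° ↑ +219°: 175 + 219 = 394 → 394 − 360 = 34°

34°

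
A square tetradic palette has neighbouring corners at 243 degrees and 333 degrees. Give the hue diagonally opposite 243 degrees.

63°

A square tetradic scheme places four hues 90° apart; opposite corners are 180° apart.
243 + 180 = 423 → 423 − 360 = 63°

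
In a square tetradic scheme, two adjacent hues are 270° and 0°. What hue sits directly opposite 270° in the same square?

A square tetradic scheme places four hues 90° apart; opposite corners are 180° apart.
270 + 180 = 450 → 450 − 360 = 90°

90°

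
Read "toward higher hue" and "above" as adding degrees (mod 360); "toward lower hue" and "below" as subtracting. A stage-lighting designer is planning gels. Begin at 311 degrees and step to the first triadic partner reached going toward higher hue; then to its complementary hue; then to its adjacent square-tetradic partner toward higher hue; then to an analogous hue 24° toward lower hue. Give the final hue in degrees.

311 + 120 = 431 → 431 − 360 = 71°   (triadic ↑)
71 + 180 = 251°   (complement)
251 + 90 = 341°   (square ↑)
341 − 24 = 317°   (analog 24° ↓)

317°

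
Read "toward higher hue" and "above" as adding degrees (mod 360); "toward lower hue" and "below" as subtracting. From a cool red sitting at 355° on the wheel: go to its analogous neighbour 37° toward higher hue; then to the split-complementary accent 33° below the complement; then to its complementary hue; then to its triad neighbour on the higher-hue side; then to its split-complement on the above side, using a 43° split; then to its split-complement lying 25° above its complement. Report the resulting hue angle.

187°

analog 37° ↑ +37°: 355 + 37 = 392 → 392 − 360 = 32°
split-comp 33° ↓ +147°: 32 + 147 = 179°
complement +180°: 179 + 180 = 359°
triadic ↑ +120°: 359 + 120 = 479 → 479 − 360 = 119°
split-comp 43° ↑ +223°: 119 + 223 = 342°
split-comp 25° ↑ +205°: 342 + 205 = 547 → 547 − 360 = 187°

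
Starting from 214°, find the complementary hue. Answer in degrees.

34°

The complement sits 180° across the wheel.
214 + 180 = 394 → 394 − 360 = 34°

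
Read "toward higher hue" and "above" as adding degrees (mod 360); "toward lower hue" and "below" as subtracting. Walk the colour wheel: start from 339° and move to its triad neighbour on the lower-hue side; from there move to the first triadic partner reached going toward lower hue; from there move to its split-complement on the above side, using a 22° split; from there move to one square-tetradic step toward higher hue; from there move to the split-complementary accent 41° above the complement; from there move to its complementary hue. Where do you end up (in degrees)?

72°

triadic ↓ −120°: 339 − 120 = 219°
triadic ↓ −120°: 219 − 120 = 99°
split-comp 22° ↑ +202°: 99 + 202 = 301°
square ↑ +90°: 301 + 90 = 391 → 391 − 360 = 31°
split-comp 41° ↑ +221°: 31 + 221 = 252°
complement +180°: 252 + 180 = 432 → 432 − 360 = 72°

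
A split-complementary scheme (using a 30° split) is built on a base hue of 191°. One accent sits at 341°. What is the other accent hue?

41°

Split-complementary hues sit 30° either side of the complement.
Complement of the base 191°: 191 + 180 = 371 → 371 − 360 = 11°
The given accent 341° is 30° one side of 11°; the other accent sits 30° the other side: 11 + 30 = 41°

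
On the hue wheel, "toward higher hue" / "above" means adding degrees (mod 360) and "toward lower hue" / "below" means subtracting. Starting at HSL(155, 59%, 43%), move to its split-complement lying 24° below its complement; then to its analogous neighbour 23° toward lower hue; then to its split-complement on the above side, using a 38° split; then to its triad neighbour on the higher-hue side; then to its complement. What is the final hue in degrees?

155 + 156 = 311°   (split-comp 24° ↓)
311 − 23 = 288°   (analog 23° ↓)
288 + 218 = 506 → 506 − 360 = 146°   (split-comp 38° ↑)
146 + 120 = 266°   (triadic ↑)
266 + 180 = 446 → 446 − 360 = 86°   (complement)

86°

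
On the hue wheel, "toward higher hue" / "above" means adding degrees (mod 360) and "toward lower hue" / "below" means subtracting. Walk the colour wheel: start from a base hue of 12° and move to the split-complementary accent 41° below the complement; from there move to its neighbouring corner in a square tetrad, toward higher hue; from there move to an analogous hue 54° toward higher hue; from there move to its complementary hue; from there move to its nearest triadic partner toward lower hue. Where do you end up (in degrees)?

355°

split-comp 41° ↓ +139°: 12 + 139 = 151°
square ↑ +90°: 151 + 90 = 241°
analog 54° ↑ +54°: 241 + 54 = 295°
complement +180°: 295 + 180 = 475 → 475 − 360 = 115°
triadic ↓ −120°: 115 − 120 = -5 → -5 + 360 = 355°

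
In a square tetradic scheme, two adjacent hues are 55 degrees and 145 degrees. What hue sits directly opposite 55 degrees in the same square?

235°

A square tetradic scheme places four hues 90° apart; opposite corners are 180° apart.
55 + 180 = 235°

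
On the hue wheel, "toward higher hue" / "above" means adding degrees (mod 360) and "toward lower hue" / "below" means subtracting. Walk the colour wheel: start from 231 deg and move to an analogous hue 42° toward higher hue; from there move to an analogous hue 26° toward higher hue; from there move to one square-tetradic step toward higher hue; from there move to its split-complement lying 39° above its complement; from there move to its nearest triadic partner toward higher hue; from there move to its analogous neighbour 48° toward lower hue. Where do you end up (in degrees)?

320°

analog 42° ↑ +42°: 231 + 42 = 273°
analog 26° ↑ +26°: 273 + 26 = 299°
square ↑ +90°: 299 + 90 = 389 → 389 − 360 = 29°
split-comp 39° ↑ +219°: 29 + 219 = 248°
triadic ↑ +120°: 248 + 120 = 368 → 368 − 360 = 8°
analog 48° ↓ −48°: 8 − 48 = -40 → -40 + 360 = 320°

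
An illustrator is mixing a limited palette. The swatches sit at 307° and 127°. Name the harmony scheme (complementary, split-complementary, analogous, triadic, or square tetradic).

complementary

Sort the hues: 127°, 307°.
Successive gaps around the wheel: 180°, 180°.
Two hues 180° apart are complementary.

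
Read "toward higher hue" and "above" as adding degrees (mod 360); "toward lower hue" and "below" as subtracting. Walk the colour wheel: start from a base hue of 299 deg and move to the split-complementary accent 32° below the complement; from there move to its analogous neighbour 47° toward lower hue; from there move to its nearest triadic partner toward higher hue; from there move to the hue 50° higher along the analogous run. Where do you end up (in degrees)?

210°

299 + 148 = 447 → 447 − 360 = 87°   (split-comp 32° ↓)
87 − 47 = 40°   (analog 47° ↓)
40 + 120 = 160°   (triadic ↑)
160 + 50 = 210°   (analog 50° ↑)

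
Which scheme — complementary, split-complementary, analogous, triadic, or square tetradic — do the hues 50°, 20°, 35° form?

analogous

Sort the hues: 20°, 35°, 50°.
Successive gaps around the wheel: 15°, 15°, 330°.
A run of hues at equal small steps (15°) with one large closing gap is an analogous group.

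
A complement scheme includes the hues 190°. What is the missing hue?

10°

The complement sits 180° across the wheel.
The full set through 190° is {10°, 190°}.
Given {190°}, the missing hue is 10°.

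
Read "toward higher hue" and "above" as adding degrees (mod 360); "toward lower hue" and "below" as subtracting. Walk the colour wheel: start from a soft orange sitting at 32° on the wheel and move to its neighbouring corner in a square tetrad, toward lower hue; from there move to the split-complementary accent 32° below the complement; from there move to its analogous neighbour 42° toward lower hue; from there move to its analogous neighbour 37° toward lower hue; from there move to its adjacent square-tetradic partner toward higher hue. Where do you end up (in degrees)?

−90° (square ↓): 32 − 90 = -58 → -58 + 360 = 302°
+148° (split-comp 32° ↓): 302 + 148 = 450 → 450 − 360 = 90°
−42° (analog 42° ↓): 90 − 42 = 48°
−37° (analog 37° ↓): 48 − 37 = 11°
+90° (square ↑): 11 + 90 = 101°

101°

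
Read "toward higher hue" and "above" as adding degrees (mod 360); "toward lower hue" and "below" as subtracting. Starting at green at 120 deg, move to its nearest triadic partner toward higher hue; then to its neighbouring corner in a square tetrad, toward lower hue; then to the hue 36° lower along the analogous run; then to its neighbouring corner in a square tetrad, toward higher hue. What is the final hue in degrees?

204°

triadic ↑ +120°: 120 + 120 = 240°
square ↓ −90°: 240 − 90 = 150°
analog 36° ↓ −36°: 150 − 36 = 114°
square ↑ +90°: 114 + 90 = 204°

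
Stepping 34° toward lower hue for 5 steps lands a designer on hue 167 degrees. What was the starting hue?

337°

5 steps of 34° (toward lower hue) give a net shift of −170°.
Start = end − shift: 167 + 170 = 337°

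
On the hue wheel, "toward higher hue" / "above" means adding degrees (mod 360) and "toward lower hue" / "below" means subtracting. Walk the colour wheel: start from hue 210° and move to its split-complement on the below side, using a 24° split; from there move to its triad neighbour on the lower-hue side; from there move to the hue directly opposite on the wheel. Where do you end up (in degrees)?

66°

split-comp 24° ↓ +156°: 210 + 156 = 366 → 366 − 360 = 6°
triadic ↓ −120°: 6 − 120 = -114 → -114 + 360 = 246°
complement +180°: 246 + 180 = 426 → 426 − 360 = 66°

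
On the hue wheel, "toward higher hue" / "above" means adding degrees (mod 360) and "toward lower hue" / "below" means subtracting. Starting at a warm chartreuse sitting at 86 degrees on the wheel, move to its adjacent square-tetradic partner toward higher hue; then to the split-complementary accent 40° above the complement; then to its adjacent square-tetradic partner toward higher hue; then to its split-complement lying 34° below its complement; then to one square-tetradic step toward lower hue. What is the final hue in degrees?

square ↑ +90°: 86 + 90 = 176°
split-comp 40° ↑ +220°: 176 + 220 = 396 → 396 − 360 = 36°
square ↑ +90°: 36 + 90 = 126°
split-comp 34° ↓ +146°: 126 + 146 = 272°
square ↓ −90°: 272 − 90 = 182°

182°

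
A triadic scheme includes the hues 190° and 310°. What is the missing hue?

70°

A triad places three hues 120° apart.
The full set through 190° is {70°, 190°, 310°}.
Given {190°, 310°}, the missing hue is 70°.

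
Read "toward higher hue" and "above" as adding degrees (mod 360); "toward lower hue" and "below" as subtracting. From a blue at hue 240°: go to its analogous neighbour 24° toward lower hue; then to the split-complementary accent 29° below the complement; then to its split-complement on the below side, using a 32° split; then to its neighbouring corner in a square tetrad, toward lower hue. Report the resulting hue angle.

analog 24° ↓ −24°: 240 − 24 = 216°
split-comp 29° ↓ +151°: 216 + 151 = 367 → 367 − 360 = 7°
split-comp 32° ↓ +148°: 7 + 148 = 155°
square ↓ −90°: 155 − 90 = 65°

65°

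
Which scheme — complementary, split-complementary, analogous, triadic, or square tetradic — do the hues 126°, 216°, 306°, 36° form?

square tetradic

Sort the hues: 36°, 126°, 216°, 306°.
Successive gaps around the wheel: 90°, 90°, 90°, 90°.
Four hues every 90° form a square tetradic scheme.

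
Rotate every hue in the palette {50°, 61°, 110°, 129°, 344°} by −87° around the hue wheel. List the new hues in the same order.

50 − 87 = -37 → -37 + 360 = 323°
61 − 87 = -26 → -26 + 360 = 334°
110 − 87 = 23°
129 − 87 = 42°
344 − 87 = 257°

323°, 334°, 23°, 42°, 257°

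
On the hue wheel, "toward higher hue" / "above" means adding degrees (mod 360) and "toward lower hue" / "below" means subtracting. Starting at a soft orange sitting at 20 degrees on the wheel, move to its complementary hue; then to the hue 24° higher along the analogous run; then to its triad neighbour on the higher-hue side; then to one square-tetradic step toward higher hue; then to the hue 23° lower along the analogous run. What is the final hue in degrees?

20 + 180 = 200°   (complement)
200 + 24 = 224°   (analog 24° ↑)
224 + 120 = 344°   (triadic ↑)
344 + 90 = 434 → 434 − 360 = 74°   (square ↑)
74 − 23 = 51°   (analog 23° ↓)

51°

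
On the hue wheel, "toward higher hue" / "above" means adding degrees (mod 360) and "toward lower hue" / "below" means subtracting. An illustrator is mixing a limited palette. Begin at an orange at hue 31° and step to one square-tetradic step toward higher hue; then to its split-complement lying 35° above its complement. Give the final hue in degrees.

336°

square ↑ +90°: 31 + 90 = 121°
split-comp 35° ↑ +215°: 121 + 215 = 336°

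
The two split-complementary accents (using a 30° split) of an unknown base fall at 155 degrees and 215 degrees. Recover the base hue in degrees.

5°

The accents sit 30° either side of the complement, so the complement is their short-arc midpoint on the wheel.
Short-arc midpoint of 155° and 215°: 185°.
Base is 180° from the complement: 185 − 180 = 5°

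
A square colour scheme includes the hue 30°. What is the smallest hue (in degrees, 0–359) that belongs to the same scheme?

30°

A square tetradic scheme places four hues every 90°.
The full set through 30° is {30°, 120°, 210°, 300°}.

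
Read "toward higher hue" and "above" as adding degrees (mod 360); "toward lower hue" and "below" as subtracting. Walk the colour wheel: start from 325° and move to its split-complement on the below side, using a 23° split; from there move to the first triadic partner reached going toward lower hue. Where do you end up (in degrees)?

2°

325 + 157 = 482 → 482 − 360 = 122°   (split-comp 23° ↓)
122 − 120 = 2°   (triadic ↓)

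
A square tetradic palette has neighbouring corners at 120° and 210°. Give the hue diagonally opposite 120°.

300°

A square tetradic scheme places four hues 90° apart; opposite corners are 180° apart.
120 + 180 = 300°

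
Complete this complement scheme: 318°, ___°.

The complement sits 180° across the wheel.
The full set through 318° is {138°, 318°}.
Given {318°}, the missing hue is 138°.

138°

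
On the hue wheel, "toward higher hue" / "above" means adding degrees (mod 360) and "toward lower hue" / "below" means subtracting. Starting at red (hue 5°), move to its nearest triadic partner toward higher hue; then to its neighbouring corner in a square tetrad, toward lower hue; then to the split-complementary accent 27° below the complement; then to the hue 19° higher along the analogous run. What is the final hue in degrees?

207°

5 + 120 = 125°   (triadic ↑)
125 − 90 = 35°   (square ↓)
35 + 153 = 188°   (split-comp 27° ↓)
188 + 19 = 207°   (analog 19° ↑)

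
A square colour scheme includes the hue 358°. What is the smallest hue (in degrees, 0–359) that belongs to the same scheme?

A square tetradic scheme places four hues every 90°.
The full set through 358° is {88°, 178°, 268°, 358°}.

88°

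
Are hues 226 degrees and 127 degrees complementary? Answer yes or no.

Angular distance: |226 − 127| = 99 = 99°.
Complementary requires 180°.

no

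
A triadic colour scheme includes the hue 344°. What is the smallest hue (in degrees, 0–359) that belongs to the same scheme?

104°

A triad places three hues 120° apart.
The full set through 344° is {104°, 224°, 344°}.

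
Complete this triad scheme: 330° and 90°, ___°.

A triad places three hues 120° apart.
The full set through 90° is {90°, 210°, 330°}.
Given {90°, 330°}, the missing hue is 210°.

210°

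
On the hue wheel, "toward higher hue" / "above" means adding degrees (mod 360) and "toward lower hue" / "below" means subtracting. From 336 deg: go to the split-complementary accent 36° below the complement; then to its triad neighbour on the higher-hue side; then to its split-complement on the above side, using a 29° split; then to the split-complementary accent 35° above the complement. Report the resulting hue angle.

+144° (split-comp 36° ↓): 336 + 144 = 480 → 480 − 360 = 120°
+120° (triadic ↑): 120 + 120 = 240°
+209° (split-comp 29° ↑): 240 + 209 = 449 → 449 − 360 = 89°
+215° (split-comp 35° ↑): 89 + 215 = 304°

304°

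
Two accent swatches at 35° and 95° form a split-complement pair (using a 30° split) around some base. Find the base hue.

The accents sit 30° either side of the complement, so the complement is their short-arc midpoint on the wheel.
Short-arc midpoint of 35° and 95°: 65°.
Base is 180° from the complement: 65 − 180 = -115 → -115 + 360 = 245°

245°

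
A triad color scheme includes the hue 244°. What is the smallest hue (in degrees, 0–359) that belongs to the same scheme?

A triad places three hues 120° apart.
The full set through 244° is {4°, 124°, 244°}.

4°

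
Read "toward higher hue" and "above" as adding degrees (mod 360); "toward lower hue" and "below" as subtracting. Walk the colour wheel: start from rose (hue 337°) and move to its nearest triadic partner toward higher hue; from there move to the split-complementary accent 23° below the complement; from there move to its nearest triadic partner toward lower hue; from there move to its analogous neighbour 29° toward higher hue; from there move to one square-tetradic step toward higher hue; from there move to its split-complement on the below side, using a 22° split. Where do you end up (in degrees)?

51°

+120° (triadic ↑): 337 + 120 = 457 → 457 − 360 = 97°
+157° (split-comp 23° ↓): 97 + 157 = 254°
−120° (triadic ↓): 254 − 120 = 134°
+29° (analog 29° ↑): 134 + 29 = 163°
+90° (square ↑): 163 + 90 = 253°
+158° (split-comp 22° ↓): 253 + 158 = 411 → 411 − 360 = 51°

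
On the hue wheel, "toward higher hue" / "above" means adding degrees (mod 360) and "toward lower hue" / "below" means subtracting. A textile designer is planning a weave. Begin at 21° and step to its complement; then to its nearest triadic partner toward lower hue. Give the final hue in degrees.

81°

21 + 180 = 201°   (complement)
201 − 120 = 81°   (triadic ↓)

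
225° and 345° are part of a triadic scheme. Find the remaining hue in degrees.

A triad places three hues 120° apart.
The full set through 225° is {105°, 225°, 345°}.
Given {225°, 345°}, the missing hue is 105°.

105°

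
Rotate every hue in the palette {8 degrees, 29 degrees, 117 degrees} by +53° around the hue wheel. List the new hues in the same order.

8 + 53 = 61°
29 + 53 = 82°
117 + 53 = 170°

61°, 82°, 170°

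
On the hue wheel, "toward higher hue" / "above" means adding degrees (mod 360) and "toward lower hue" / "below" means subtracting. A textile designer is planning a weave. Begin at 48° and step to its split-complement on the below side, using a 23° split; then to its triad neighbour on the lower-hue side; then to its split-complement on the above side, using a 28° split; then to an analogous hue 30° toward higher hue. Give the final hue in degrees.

+157° (split-comp 23° ↓): 48 + 157 = 205°
−120° (triadic ↓): 205 − 120 = 85°
+208° (split-comp 28° ↑): 85 + 208 = 293°
+30° (analog 30° ↑): 293 + 30 = 323°

323°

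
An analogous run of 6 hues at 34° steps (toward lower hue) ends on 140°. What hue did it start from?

310°

5 steps of 34° (toward lower hue) give a net shift of −170°.
Start = end − shift: 140 + 170 = 310°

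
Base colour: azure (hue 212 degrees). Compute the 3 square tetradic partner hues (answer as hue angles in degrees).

302°, 32°, and 122°

A square tetradic scheme places four hues every 90°.
212 + 90 = 302°
212 + 180 = 392 → 392 − 360 = 32°
212 + 270 = 482 → 482 − 360 = 122°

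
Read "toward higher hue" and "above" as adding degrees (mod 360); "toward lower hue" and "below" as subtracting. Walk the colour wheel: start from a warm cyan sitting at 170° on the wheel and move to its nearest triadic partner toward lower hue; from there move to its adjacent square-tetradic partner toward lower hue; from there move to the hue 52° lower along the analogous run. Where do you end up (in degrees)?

268°

170 − 120 = 50°   (triadic ↓)
50 − 90 = -40 → -40 + 360 = 320°   (square ↓)
320 − 52 = 268°   (analog 52° ↓)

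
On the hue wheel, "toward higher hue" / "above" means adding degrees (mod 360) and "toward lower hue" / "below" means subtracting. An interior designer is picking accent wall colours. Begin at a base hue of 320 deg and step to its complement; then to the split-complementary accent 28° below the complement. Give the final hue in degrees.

complement +180°: 320 + 180 = 500 → 500 − 360 = 140°
split-comp 28° ↓ +152°: 140 + 152 = 292°

292°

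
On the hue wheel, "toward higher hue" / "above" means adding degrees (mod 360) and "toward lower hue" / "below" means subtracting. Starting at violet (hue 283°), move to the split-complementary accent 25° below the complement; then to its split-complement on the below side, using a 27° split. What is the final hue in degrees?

+155° (split-comp 25° ↓): 283 + 155 = 438 → 438 − 360 = 78°
+153° (split-comp 27° ↓): 78 + 153 = 231°

231°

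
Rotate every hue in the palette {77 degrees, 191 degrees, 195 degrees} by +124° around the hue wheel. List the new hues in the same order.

201°, 315°, 319°

77 + 124 = 201°
191 + 124 = 315°
195 + 124 = 319°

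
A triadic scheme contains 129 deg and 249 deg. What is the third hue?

9°

A triad spaces three hues 120° apart.
The full set is {9°, 129°, 249°}.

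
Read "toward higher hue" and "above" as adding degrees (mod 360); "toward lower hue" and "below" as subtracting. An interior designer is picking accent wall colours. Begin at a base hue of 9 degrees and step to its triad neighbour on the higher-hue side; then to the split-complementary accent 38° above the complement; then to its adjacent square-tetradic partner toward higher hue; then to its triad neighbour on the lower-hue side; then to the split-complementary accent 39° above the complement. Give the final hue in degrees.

176°

+120° (triadic ↑): 9 + 120 = 129°
+218° (split-comp 38° ↑): 129 + 218 = 347°
+90° (square ↑): 347 + 90 = 437 → 437 − 360 = 77°
−120° (triadic ↓): 77 − 120 = -43 → -43 + 360 = 317°
+219° (split-comp 39° ↑): 317 + 219 = 536 → 536 − 360 = 176°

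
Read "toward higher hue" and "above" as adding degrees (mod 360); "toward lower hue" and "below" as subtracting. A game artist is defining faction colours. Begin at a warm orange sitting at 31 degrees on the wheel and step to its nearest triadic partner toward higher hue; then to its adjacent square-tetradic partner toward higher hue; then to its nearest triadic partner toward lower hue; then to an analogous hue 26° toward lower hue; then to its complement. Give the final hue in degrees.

275°

triadic ↑ +120°: 31 + 120 = 151°
square ↑ +90°: 151 + 90 = 241°
triadic ↓ −120°: 241 − 120 = 121°
analog 26° ↓ −26°: 121 − 26 = 95°
complement +180°: 95 + 180 = 275°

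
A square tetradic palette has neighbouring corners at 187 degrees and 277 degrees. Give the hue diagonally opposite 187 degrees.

7°

A square tetradic scheme places four hues 90° apart; opposite corners are 180° apart.
187 + 180 = 367 → 367 − 360 = 7°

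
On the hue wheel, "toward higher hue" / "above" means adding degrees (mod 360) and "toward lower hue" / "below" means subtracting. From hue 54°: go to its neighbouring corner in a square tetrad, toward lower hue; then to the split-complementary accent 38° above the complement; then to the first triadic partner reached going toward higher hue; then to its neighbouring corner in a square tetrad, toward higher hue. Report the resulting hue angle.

32°

54 − 90 = -36 → -36 + 360 = 324°   (square ↓)
324 + 218 = 542 → 542 − 360 = 182°   (split-comp 38° ↑)
182 + 120 = 302°   (triadic ↑)
302 + 90 = 392 → 392 − 360 = 32°   (square ↑)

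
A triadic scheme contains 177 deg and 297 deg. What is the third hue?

A triad spaces three hues 120° apart.
The full set is {57°, 177°, 297°}.

57°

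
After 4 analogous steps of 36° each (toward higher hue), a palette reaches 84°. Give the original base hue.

4 steps of 36° (toward higher hue) give a net shift of +144°.
Start = end − shift: 84 − 144 = -60 → -60 + 360 = 300°

300°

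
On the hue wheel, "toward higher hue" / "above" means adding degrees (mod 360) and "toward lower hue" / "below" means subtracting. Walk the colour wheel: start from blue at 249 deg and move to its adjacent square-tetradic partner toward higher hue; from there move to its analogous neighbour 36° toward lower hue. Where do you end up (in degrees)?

square ↑ +90°: 249 + 90 = 339°
analog 36° ↓ −36°: 339 − 36 = 303°

303°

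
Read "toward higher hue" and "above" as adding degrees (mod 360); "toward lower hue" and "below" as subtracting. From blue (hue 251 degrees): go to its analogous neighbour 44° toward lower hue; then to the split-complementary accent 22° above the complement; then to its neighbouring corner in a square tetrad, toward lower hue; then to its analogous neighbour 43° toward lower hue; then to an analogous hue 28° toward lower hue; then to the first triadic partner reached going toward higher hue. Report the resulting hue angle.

analog 44° ↓ −44°: 251 − 44 = 207°
split-comp 22° ↑ +202°: 207 + 202 = 409 → 409 − 360 = 49°
square ↓ −90°: 49 − 90 = -41 → -41 + 360 = 319°
analog 43° ↓ −43°: 319 − 43 = 276°
analog 28° ↓ −28°: 276 − 28 = 248°
triadic ↑ +120°: 248 + 120 = 368 → 368 − 360 = 8°

8°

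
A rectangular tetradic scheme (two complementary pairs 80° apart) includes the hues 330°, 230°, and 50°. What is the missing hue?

A rectangular tetradic uses two complementary pairs 80° apart: offsets 0°, 80°, 180°, 260°.
Among {50°, 230°, 330°}, 230° and 50° are a 180° pair.
The remaining hue 330° needs its own complement: 330 + 180 = 510 → 510 − 360 = 150°

150°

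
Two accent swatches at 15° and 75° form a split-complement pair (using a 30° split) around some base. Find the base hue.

225°

The accents sit 30° either side of the complement, so the complement is their short-arc midpoint on the wheel.
Short-arc midpoint of 15° and 75°: 45°.
Base is 180° from the complement: 45 − 180 = -135 → -135 + 360 = 225°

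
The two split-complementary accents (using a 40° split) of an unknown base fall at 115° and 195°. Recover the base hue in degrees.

The accents sit 40° either side of the complement, so the complement is their short-arc midpoint on the wheel.
Short-arc midpoint of 115° and 195°: 155°.
Base is 180° from the complement: 155 − 180 = -25 → -25 + 360 = 335°

335°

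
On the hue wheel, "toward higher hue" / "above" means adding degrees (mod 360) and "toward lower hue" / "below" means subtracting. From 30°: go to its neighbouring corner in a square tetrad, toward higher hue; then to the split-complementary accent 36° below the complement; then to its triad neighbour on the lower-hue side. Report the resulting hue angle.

144°

square ↑ +90°: 30 + 90 = 120°
split-comp 36° ↓ +144°: 120 + 144 = 264°
triadic ↓ −120°: 264 − 120 = 144°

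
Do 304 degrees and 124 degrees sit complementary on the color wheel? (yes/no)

Angular distance: |304 − 124| = 180 = 180°.
Complementary requires 180°.

yes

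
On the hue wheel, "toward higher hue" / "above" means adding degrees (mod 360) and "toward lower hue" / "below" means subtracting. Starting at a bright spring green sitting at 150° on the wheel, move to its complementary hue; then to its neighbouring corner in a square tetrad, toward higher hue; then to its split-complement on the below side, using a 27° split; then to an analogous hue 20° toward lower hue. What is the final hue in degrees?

193°

complement +180°: 150 + 180 = 330°
square ↑ +90°: 330 + 90 = 420 → 420 − 360 = 60°
split-comp 27° ↓ +153°: 60 + 153 = 213°
analog 20° ↓ −20°: 213 − 20 = 193°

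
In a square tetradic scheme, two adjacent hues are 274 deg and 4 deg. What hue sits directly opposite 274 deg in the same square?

A square tetradic scheme places four hues 90° apart; opposite corners are 180° apart.
274 + 180 = 454 → 454 − 360 = 94°

94°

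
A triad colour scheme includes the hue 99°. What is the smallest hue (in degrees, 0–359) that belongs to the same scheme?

99°

A triad places three hues 120° apart.
The full set through 99° is {99°, 219°, 339°}.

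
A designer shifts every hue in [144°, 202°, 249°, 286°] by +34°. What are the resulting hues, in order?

178°, 236°, 283°, 320°

144 + 34 = 178°
202 + 34 = 236°
249 + 34 = 283°
286 + 34 = 320°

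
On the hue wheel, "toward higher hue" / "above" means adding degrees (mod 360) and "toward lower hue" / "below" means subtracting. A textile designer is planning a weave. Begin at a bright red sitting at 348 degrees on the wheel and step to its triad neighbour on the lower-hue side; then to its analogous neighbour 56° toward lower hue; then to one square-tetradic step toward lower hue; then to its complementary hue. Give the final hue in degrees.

−120° (triadic ↓): 348 − 120 = 228°
−56° (analog 56° ↓): 228 − 56 = 172°
−90° (square ↓): 172 − 90 = 82°
+180° (complement): 82 + 180 = 262°

262°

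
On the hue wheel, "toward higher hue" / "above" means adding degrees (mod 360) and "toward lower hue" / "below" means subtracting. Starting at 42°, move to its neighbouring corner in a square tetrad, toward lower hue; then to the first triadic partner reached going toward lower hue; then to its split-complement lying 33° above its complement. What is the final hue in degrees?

−90° (square ↓): 42 − 90 = -48 → -48 + 360 = 312°
−120° (triadic ↓): 312 − 120 = 192°
+213° (split-comp 33° ↑): 192 + 213 = 405 → 405 − 360 = 45°

45°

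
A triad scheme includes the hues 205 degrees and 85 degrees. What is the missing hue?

A triad places three hues 120° apart.
The full set through 85° is {85°, 205°, 325°}.
Given {85°, 205°}, the missing hue is 325°.

325°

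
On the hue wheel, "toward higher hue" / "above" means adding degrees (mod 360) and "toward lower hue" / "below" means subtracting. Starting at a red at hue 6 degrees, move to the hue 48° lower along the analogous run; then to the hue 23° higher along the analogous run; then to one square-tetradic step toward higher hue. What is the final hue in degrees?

−48° (analog 48° ↓): 6 − 48 = -42 → -42 + 360 = 318°
+23° (analog 23° ↑): 318 + 23 = 341°
+90° (square ↑): 341 + 90 = 431 → 431 − 360 = 71°

71°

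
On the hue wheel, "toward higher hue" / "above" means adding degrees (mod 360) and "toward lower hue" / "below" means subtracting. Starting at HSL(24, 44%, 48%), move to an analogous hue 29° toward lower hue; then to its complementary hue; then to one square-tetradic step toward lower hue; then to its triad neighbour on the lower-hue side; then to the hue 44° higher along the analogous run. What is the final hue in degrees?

−29° (analog 29° ↓): 24 − 29 = -5 → -5 + 360 = 355°
+180° (complement): 355 + 180 = 535 → 535 − 360 = 175°
−90° (square ↓): 175 − 90 = 85°
−120° (triadic ↓): 85 − 120 = -35 → -35 + 360 = 325°
+44° (analog 44° ↑): 325 + 44 = 369 → 369 − 360 = 9°

9°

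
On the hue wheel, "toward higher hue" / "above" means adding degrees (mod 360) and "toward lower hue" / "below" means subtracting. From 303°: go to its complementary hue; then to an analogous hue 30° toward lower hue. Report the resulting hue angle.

93°

complement +180°: 303 + 180 = 483 → 483 − 360 = 123°
analog 30° ↓ −30°: 123 − 30 = 93°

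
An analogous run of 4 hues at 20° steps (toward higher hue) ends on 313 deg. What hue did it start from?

3 steps of 20° (toward higher hue) give a net shift of +60°.
Start = end − shift: 313 − 60 = 253°

253°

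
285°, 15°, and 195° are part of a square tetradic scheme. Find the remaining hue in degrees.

105°

A square tetradic scheme places four hues every 90°.
The full set through 15° is {15°, 105°, 195°, 285°}.
Given {15°, 195°, 285°}, the missing hue is 105°.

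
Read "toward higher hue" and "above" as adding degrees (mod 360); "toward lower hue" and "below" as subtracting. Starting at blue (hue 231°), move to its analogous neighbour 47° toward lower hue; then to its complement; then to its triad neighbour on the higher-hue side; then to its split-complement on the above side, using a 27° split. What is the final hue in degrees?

331°

analog 47° ↓ −47°: 231 − 47 = 184°
complement +180°: 184 + 180 = 364 → 364 − 360 = 4°
triadic ↑ +120°: 4 + 120 = 124°
split-comp 27° ↑ +207°: 124 + 207 = 331°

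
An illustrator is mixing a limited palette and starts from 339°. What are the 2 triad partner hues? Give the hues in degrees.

339 + 120 = 459 → 459 − 360 = 99°
339 + 240 = 579 → 579 − 360 = 219°

99° and 219°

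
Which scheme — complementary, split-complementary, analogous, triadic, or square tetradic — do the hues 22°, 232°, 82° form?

Sort the hues: 22°, 82°, 232°.
Successive gaps around the wheel: 60°, 150°, 150°.
Two 150° gaps and one 60° gap — a base hue opposite a pair of accents 30° either side of its complement — is the split-complementary pattern.

split-complementary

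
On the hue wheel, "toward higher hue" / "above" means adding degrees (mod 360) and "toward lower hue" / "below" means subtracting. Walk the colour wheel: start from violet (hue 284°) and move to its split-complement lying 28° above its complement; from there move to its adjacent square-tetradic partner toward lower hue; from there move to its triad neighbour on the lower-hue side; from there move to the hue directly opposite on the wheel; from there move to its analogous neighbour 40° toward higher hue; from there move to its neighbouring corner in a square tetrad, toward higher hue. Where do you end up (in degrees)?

232°

+208° (split-comp 28° ↑): 284 + 208 = 492 → 492 − 360 = 132°
−90° (square ↓): 132 − 90 = 42°
−120° (triadic ↓): 42 − 120 = -78 → -78 + 360 = 282°
+180° (complement): 282 + 180 = 462 → 462 − 360 = 102°
+40° (analog 40° ↑): 102 + 40 = 142°
+90° (square ↑): 142 + 90 = 232°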